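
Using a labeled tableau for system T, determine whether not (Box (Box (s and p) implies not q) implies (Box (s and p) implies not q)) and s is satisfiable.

1. not (Box (Box (s and p) implies not q) implies (Box (s and p) implies not q)) and s, w0
2. not (Box (Box (s and p) implies not q) implies (Box (s and p) implies not q)), w0   [and-rule on 1]
3. s, w0   [and-rule on 1]
4. Box (Box (s and p) implies not q), w0   [neg-implies-rule on 2]
5. not (Box (s and p) implies not q), w0   [neg-implies-rule on 2]
6. Box (s and p), w0   [neg-implies-rule on 5]
7. q, w0   [neg-implies-rule on 5]
8. Box (s and p) implies not q, w0   [Box-rule on 4 via w0Rw0]
9. s and p, w0   [Box-rule on 6 via w0Rw0]
10. p, w0   [and-rule on 9]
11. not Box (s and p), w0   [implies-rule on 8 (branches; this branch)]
12. not (s and p), w1   [neg-Box-rule on 11: fresh world w1, w0Rw1]
13. Box (s and p) implies not q, w1   [Box-rule on 4 via w0Rw1]
14. s and p, w1   [Box-rule on 6 via w0Rw1]
15. s, w1   [and-rule on 14]
16. p, w1   [and-rule on 14]
17. not p, w1   [neg-and-rule on 12 (branches; this branch)]
Accessibility: w0Rw0, w0Rw1, w1Rw1
Branch closes: p and not p both at w1.
All branches of the tableau close; one closing branch shown above.

Unsatisfiable (every branch closes)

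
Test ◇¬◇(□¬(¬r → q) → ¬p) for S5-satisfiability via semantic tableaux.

1. ◇¬◇(□¬(¬r → q) → ¬p), u
2. ¬◇(□¬(¬r → q) → ¬p), v
3. ¬(□¬(¬r → q) → ¬p), u
4. □¬(¬r → q), u
5. p, u
6. ¬(□¬(¬r → q) → ¬p), v
7. □¬(¬r → q), v
8. p, v
9. ¬(¬r → q), u
10. ¬r, u
11. ¬q, u
12. ¬(¬r → q), v
13. ¬r, v
14. ¬q, v
Accessibility: uRu, uRv, vRu, vRv

Yes, satisfiable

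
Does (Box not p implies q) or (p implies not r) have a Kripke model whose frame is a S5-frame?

Satisfiable (open branch found)

1. (Box not p implies q) or (p implies not r), 0
2. p implies not r, 0   [or-rule on 1 (branches; this branch)]
3. not r, 0   [implies-rule on 2 (branches; this branch)]
Accessibility: 0R0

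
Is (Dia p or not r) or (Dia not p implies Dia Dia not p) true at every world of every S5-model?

Tableau for the negation not ((Dia p or not r) or (Dia not p implies Dia Dia not p)):
1. not ((Dia p or not r) or (Dia not p implies Dia Dia not p)), 0
2. not (Dia p or not r), 0   [neg-or-rule on 1]
3. not (Dia not p implies Dia Dia not p), 0   [neg-or-rule on 1]
4. not Dia p, 0   [neg-or-rule on 2]
5. r, 0   [neg-or-rule on 2]
6. Dia not p, 0   [neg-implies-rule on 3]
7. not Dia Dia not p, 0   [neg-implies-rule on 3]
8. not p, 0   [neg-Dia-rule on 4 via 0R0]
9. not Dia not p, 0   [neg-Dia-rule on 7 via 0R0]
10. p, 0   [neg-Dia-rule on 9 via 0R0]
Accessibility: 0R0
Branch closes: p and not p both at 0.
All branches of the negation close; one closing branch shown above.

Yes, valid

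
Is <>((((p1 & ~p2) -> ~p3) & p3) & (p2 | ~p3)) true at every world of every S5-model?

Tableau for the negation ~<>((((p1 & ~p2) -> ~p3) & p3) & (p2 | ~p3)):
1. ~<>((((p1 & ~p2) -> ~p3) & p3) & (p2 | ~p3)), 0
2. ~((((p1 & ~p2) -> ~p3) & p3) & (p2 | ~p3)), 0
3. ~(p2 | ~p3), 0
4. ~p2, 0
5. p3, 0
Accessibility: 0R0
The negation has an open branch (countermodel exists).

Invalid (countermodel exists)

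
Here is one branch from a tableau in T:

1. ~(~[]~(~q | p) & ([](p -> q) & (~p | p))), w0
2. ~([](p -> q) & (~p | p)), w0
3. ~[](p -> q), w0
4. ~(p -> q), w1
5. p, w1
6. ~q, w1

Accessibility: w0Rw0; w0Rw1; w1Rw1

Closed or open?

There is no literal clash: for every atom and world, at most one sign appears.

Open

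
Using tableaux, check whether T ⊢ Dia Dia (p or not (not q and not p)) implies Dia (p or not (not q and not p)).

Tableau for the negation not (Dia Dia (p or not (not q and not p)) implies Dia (p or not (not q and not p))):
1. not (Dia Dia (p or not (not q and not p)) implies Dia (p or not (not q and not p))), w0
2. Dia Dia (p or not (not q and not p)), w0
3. not Dia (p or not (not q and not p)), w0
4. not (p or not (not q and not p)), w0
5. not p, w0
6. not q and not p, w0
7. not q, w0
8. Dia (p or not (not q and not p)), w1
9. not (p or not (not q and not p)), w1
10. not p, w1
11. not q and not p, w1
12. not q, w1
13. p or not (not q and not p), w2
14. not (not q and not p), w2
15. p, w2
Accessibility: w0Rw0, w0Rw1, w1Rw1, w1Rw2, w2Rw2
The negation has an open branch (countermodel exists).

Invalid (countermodel exists)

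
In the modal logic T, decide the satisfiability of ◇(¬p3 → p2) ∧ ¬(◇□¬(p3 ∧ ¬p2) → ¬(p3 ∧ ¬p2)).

1. ◇(¬p3 → p2) ∧ ¬(◇□¬(p3 ∧ ¬p2) → ¬(p3 ∧ ¬p2)), w0
2. ◇(¬p3 → p2), w0
3. ¬(◇□¬(p3 ∧ ¬p2) → ¬(p3 ∧ ¬p2)), w0
4. ◇□¬(p3 ∧ ¬p2), w0
5. p3 ∧ ¬p2, w0
6. p3, w0
7. ¬p2, w0
8. ¬p3 → p2, w1
9. p2, w1
10. □¬(p3 ∧ ¬p2), w2
11. ¬(p3 ∧ ¬p2), w2
12. p2, w2
Accessibility: w0Rw0, w0Rw1, w0Rw2, w1Rw1, w2Rw2

Satisfiable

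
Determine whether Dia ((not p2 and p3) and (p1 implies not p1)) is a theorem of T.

Not valid

Tableau for the negation not Dia ((not p2 and p3) and (p1 implies not p1)):
1. not Dia ((not p2 and p3) and (p1 implies not p1)), w0
2. not ((not p2 and p3) and (p1 implies not p1)), w0
3. not (p1 implies not p1), w0
4. p1, w0
Accessibility: w0Rw0
The negation has an open branch (countermodel exists).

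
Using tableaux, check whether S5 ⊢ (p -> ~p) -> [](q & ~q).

Tableau for the negation ~((p -> ~p) -> [](q & ~q)):
1. ~((p -> ~p) -> [](q & ~q)), u
2. p -> ~p, u
3. ~[](q & ~q), u
4. ~p, u
5. ~(q & ~q), v
6. q, v
Accessibility: uRu, uRv, vRu, vRv
The negation has an open branch (countermodel exists).

No, not valid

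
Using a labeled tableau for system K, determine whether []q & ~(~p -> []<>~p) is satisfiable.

Satisfiable

1. []q & ~(~p -> []<>~p), w0
2. []q, w0
3. ~(~p -> []<>~p), w0
4. ~p, w0
5. ~[]<>~p, w0
6. ~<>~p, w1
7. q, w1
Accessibility: w0Rw1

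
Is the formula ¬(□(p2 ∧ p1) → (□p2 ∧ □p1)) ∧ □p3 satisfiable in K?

No, unsatisfiable

1. ¬(□(p2 ∧ p1) → (□p2 ∧ □p1)) ∧ □p3, w0
2. ¬(□(p2 ∧ p1) → (□p2 ∧ □p1)), w0
3. □p3, w0
4. □(p2 ∧ p1), w0
5. ¬(□p2 ∧ □p1), w0
6. ¬□p1, w0
7. ¬p1, w1
8. p3, w1
9. p2 ∧ p1, w1
10. p2, w1
11. p1, w1
Accessibility: w0Rw1
Branch closes: p1 and ¬p1 both at w1.
Every branch closes; the branch above is one of them.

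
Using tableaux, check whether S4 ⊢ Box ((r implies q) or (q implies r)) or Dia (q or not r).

Yes, valid

Tableau for the negation not (Box ((r implies q) or (q implies r)) or Dia (q or not r)):
1. not (Box ((r implies q) or (q implies r)) or Dia (q or not r)), u
2. not Box ((r implies q) or (q implies r)), u
3. not Dia (q or not r), u
4. not (q or not r), u
5. not q, u
6. r, u
7. not ((r implies q) or (q implies r)), v
8. not (r implies q), v
9. not (q implies r), v
10. r, v
11. not q, v
12. q, v
13. not r, v
Accessibility: uRu, uRv, vRv
Branch closes: q and not q both at v.
All branches of the negation close; one closing branch shown above.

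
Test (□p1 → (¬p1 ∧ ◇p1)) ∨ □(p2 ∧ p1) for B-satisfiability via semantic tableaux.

Satisfiable (open branch found)

1. (□p1 → (¬p1 ∧ ◇p1)) ∨ □(p2 ∧ p1), u
2. □(p2 ∧ p1), u
3. p2 ∧ p1, u
4. p2, u
5. p1, u
Accessibility: uRu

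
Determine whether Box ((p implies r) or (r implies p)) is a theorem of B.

Tableau for the negation not Box ((p implies r) or (r implies p)):
1. not Box ((p implies r) or (r implies p)), w0
2. not ((p implies r) or (r implies p)), w1
3. not (p implies r), w1
4. not (r implies p), w1
5. p, w1
6. not r, w1
7. r, w1
8. not p, w1
Accessibility: w0Rw0, w0Rw1, w1Rw0, w1Rw1
Branch closes: r and not r both at w1.
Every branch of the negation's tableau closes; the branch above is one of them.

Valid in B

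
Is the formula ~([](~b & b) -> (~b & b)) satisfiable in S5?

No, unsatisfiable

1. ~([](~b & b) -> (~b & b)), 0
2. [](~b & b), 0   [~->-rule on 1]
3. ~(~b & b), 0   [~->-rule on 1]
4. ~b & b, 0   [[]-rule on 2 via 0R0]
5. ~b, 0   [&-rule on 4]
6. b, 0   [&-rule on 4]
Accessibility: 0R0
Branch closes: b and ~b both at 0.
All branches of the tableau close; one closing branch shown above.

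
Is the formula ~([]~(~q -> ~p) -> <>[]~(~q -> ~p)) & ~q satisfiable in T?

1. ~([]~(~q -> ~p) -> <>[]~(~q -> ~p)) & ~q, w0
2. ~([]~(~q -> ~p) -> <>[]~(~q -> ~p)), w0
3. ~q, w0
4. []~(~q -> ~p), w0
5. ~<>[]~(~q -> ~p), w0
6. ~(~q -> ~p), w0
7. p, w0
8. ~[]~(~q -> ~p), w0
9. ~q -> ~p, w1
10. ~(~q -> ~p), w1
11. ~q, w1
12. p, w1
13. ~[]~(~q -> ~p), w1
14. ~p, w1
Accessibility: w0Rw0, w0Rw1, w1Rw1
Branch closes: p and ~p both at w1.
Every branch closes; the branch above is one of them.

No, unsatisfiable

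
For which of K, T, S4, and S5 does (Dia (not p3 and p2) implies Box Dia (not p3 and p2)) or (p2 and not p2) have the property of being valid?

S4-tableau for the negation not ((Dia (not p3 and p2) implies Box Dia (not p3 and p2)) or (p2 and not p2)):
1. not ((Dia (not p3 and p2) implies Box Dia (not p3 and p2)) or (p2 and not p2)), u
2. not (Dia (not p3 and p2) implies Box Dia (not p3 and p2)), u
3. not (p2 and not p2), u
4. Dia (not p3 and p2), u
5. not Box Dia (not p3 and p2), u
6. p2, u
7. not p3 and p2, v
8. not p3, v
9. p2, v
10. not Dia (not p3 and p2), w
11. not (not p3 and p2), w
12. not p2, w
Accessibility: uRu, uRv, uRw, vRv, wRw
Complete open branch: countermodel on an S4-frame, so not valid in S4, nor in K, T (the same frame is also a K-frame and a T-frame).
S5-tableau for the negation not ((Dia (not p3 and p2) implies Box Dia (not p3 and p2)) or (p2 and not p2)):
1. not ((Dia (not p3 and p2) implies Box Dia (not p3 and p2)) or (p2 and not p2)), u
2. not (Dia (not p3 and p2) implies Box Dia (not p3 and p2)), u
3. not (p2 and not p2), u
4. Dia (not p3 and p2), u
5. not Box Dia (not p3 and p2), u
6. p2, u
7. not p3 and p2, v
8. not p3, v
9. p2, v
10. not Dia (not p3 and p2), w
11. not (not p3 and p2), u
12. not (not p3 and p2), v
13. not (not p3 and p2), w
14. p3, u
15. not p2, v
Accessibility: uRu, uRv, uRw, vRu, vRv, vRw, wRu, wRv, wRw
Branch closes: p2 and not p2 both at v.
Every branch closes (one shown): valid in S5.

S5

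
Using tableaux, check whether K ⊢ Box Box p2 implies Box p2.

Not valid

Tableau for the negation not (Box Box p2 implies Box p2):
1. not (Box Box p2 implies Box p2), u
2. Box Box p2, u
3. not Box p2, u
4. not p2, v
5. Box p2, v
Accessibility: uRv
The negation has an open branch (countermodel exists).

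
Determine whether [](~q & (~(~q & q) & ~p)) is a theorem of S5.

No, not valid

Tableau for the negation ~[](~q & (~(~q & q) & ~p)):
1. ~[](~q & (~(~q & q) & ~p)), w0
2. ~(~q & (~(~q & q) & ~p)), w1
3. ~(~(~q & q) & ~p), w1
4. p, w1
Accessibility: w0Rw0, w0Rw1, w1Rw0, w1Rw1
The negation has an open branch (countermodel exists).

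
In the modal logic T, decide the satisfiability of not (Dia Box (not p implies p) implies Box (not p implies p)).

1. not (Dia Box (not p implies p) implies Box (not p implies p)), w0
2. Dia Box (not p implies p), w0   [neg-implies-rule on 1]
3. not Box (not p implies p), w0   [neg-implies-rule on 1]
4. Box (not p implies p), w1   [Dia-rule on 2: fresh world w1, w0Rw1]
5. not p implies p, w1   [Box-rule on 4 via w1Rw1]
6. p, w1   [implies-rule on 5 (branches; this branch)]
7. not (not p implies p), w2   [neg-Box-rule on 3: fresh world w2, w0Rw2]
8. not p, w2   [neg-implies-rule on 7]
Accessibility: w0Rw0, w0Rw1, w0Rw2, w1Rw1, w2Rw2

Satisfiable (open branch found)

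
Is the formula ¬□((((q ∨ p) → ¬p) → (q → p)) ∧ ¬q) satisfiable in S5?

1. ¬□((((q ∨ p) → ¬p) → (q → p)) ∧ ¬q), 0
2. ¬((((q ∨ p) → ¬p) → (q → p)) ∧ ¬q), 1   [¬□-rule on 1: fresh world 1, 0R1]
3. q, 1   [¬∧-rule on 2 (branches; this branch)]
Accessibility: 0R0, 0R1, 1R0, 1R1

Satisfiable (open branch found)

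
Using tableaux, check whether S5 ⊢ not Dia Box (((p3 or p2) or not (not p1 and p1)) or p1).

Tableau for the negation Dia Box (((p3 or p2) or not (not p1 and p1)) or p1):
1. Dia Box (((p3 or p2) or not (not p1 and p1)) or p1), u
2. Box (((p3 or p2) or not (not p1 and p1)) or p1), v
3. ((p3 or p2) or not (not p1 and p1)) or p1, u
4. ((p3 or p2) or not (not p1 and p1)) or p1, v
5. p1, u
6. p1, v
Accessibility: uRu, uRv, vRu, vRv
The negation has an open branch (countermodel exists).

Invalid (countermodel exists)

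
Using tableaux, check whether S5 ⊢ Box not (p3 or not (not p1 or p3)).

Tableau for the negation not Box not (p3 or not (not p1 or p3)):
1. not Box not (p3 or not (not p1 or p3)), 0
2. p3 or not (not p1 or p3), 1
3. not (not p1 or p3), 1
4. p1, 1
5. not p3, 1
Accessibility: 0R0, 0R1, 1R0, 1R1
The negation has an open branch (countermodel exists).

Not valid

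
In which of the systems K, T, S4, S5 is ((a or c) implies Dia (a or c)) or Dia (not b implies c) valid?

T, S4, S5

T-tableau for the negation not (((a or c) implies Dia (a or c)) or Dia (not b implies c)):
1. not (((a or c) implies Dia (a or c)) or Dia (not b implies c)), u
2. not ((a or c) implies Dia (a or c)), u
3. not Dia (not b implies c), u
4. a or c, u
5. not Dia (a or c), u
6. not (not b implies c), u
7. not b, u
8. not c, u
9. not (a or c), u
10. not a, u
11. c, u
Accessibility: uRu
Branch closes: c and not c both at u.
Every branch closes (one shown): valid in T, hence also in S4, S5 (every theorem of T is a theorem of S4 and S5).
K-tableau for the negation not (((a or c) implies Dia (a or c)) or Dia (not b implies c)):
1. not (((a or c) implies Dia (a or c)) or Dia (not b implies c)), u
2. not ((a or c) implies Dia (a or c)), u
3. not Dia (not b implies c), u
4. a or c, u
5. not Dia (a or c), u
6. c, u
Complete open branch: countermodel on a K-frame, so not valid in K.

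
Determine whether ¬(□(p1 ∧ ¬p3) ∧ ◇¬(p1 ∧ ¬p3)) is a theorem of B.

Tableau for the negation □(p1 ∧ ¬p3) ∧ ◇¬(p1 ∧ ¬p3):
1. □(p1 ∧ ¬p3) ∧ ◇¬(p1 ∧ ¬p3), w0
2. □(p1 ∧ ¬p3), w0
3. ◇¬(p1 ∧ ¬p3), w0
4. p1 ∧ ¬p3, w0
5. p1, w0
6. ¬p3, w0
7. ¬(p1 ∧ ¬p3), w1
8. p1 ∧ ¬p3, w1
9. p1, w1
10. ¬p3, w1
11. p3, w1
Accessibility: w0Rw0, w0Rw1, w1Rw0, w1Rw1
Branch closes: p3 and ¬p3 both at w1.
Every branch of the negation's tableau closes; the branch above is one of them.

Yes, valid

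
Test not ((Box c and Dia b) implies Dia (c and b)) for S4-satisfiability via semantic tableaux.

No, unsatisfiable

1. not ((Box c and Dia b) implies Dia (c and b)), 0
2. Box c and Dia b, 0   [neg-implies-rule on 1]
3. not Dia (c and b), 0   [neg-implies-rule on 1]
4. Box c, 0   [and-rule on 2]
5. Dia b, 0   [and-rule on 2]
6. not (c and b), 0   [neg-Dia-rule on 3 via 0R0]
7. c, 0   [Box-rule on 4 via 0R0]
8. not b, 0   [neg-and-rule on 6 (branches; this branch)]
9. b, 1   [Dia-rule on 5: fresh world 1, 0R1]
10. not (c and b), 1   [neg-Dia-rule on 3 via 0R1]
11. c, 1   [Box-rule on 4 via 0R1]
12. not b, 1   [neg-and-rule on 10 (branches; this branch)]
Accessibility: 0R0, 0R1, 1R1
Branch closes: b and not b both at 1.
All branches of the tableau close; one closing branch shown above.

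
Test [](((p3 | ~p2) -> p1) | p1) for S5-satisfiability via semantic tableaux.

1. [](((p3 | ~p2) -> p1) | p1), 0
2. ((p3 | ~p2) -> p1) | p1, 0
3. p1, 0
Accessibility: 0R0

Satisfiable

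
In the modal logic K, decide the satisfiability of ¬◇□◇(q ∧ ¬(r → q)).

1. ¬◇□◇(q ∧ ¬(r → q)), u

Satisfiable (open branch found)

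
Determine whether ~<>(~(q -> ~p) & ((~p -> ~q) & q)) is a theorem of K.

Not valid

Tableau for the negation <>(~(q -> ~p) & ((~p -> ~q) & q)):
1. <>(~(q -> ~p) & ((~p -> ~q) & q)), w0
2. ~(q -> ~p) & ((~p -> ~q) & q), w1
3. ~(q -> ~p), w1
4. (~p -> ~q) & q, w1
5. q, w1
6. p, w1
7. ~p -> ~q, w1
Accessibility: w0Rw1
The negation has an open branch (countermodel exists).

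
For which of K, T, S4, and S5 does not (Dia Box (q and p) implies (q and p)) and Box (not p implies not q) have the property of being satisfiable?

K, T, S4

S5-tableau for the formula:
1. not (Dia Box (q and p) implies (q and p)) and Box (not p implies not q), u
2. not (Dia Box (q and p) implies (q and p)), u
3. Box (not p implies not q), u
4. Dia Box (q and p), u
5. not (q and p), u
6. not p implies not q, u
7. not p, u
8. not q, u
9. Box (q and p), v
10. not p implies not q, v
11. q and p, u
12. q, u
13. p, u
Accessibility: uRu, uRv, vRu, vRv
Branch closes: q and not q both at u.
Every branch closes (one shown): unsatisfiable in S5.
S4-tableau for the formula:
1. not (Dia Box (q and p) implies (q and p)) and Box (not p implies not q), u
2. not (Dia Box (q and p) implies (q and p)), u
3. Box (not p implies not q), u
4. Dia Box (q and p), u
5. not (q and p), u
6. not p implies not q, u
7. not p, u
8. not q, u
9. Box (q and p), v
10. not p implies not q, v
11. q and p, v
12. q, v
13. p, v
Accessibility: uRu, uRv, vRv
Complete open branch: satisfiable in S4, hence also in K, T (this S4-model is also a K-model and a T-model).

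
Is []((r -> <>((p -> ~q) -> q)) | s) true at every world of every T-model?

Not valid

Tableau for the negation ~[]((r -> <>((p -> ~q) -> q)) | s):
1. ~[]((r -> <>((p -> ~q) -> q)) | s), 0
2. ~((r -> <>((p -> ~q) -> q)) | s), 1   [~[]-rule on 1: fresh world 1, 0R1]
3. ~(r -> <>((p -> ~q) -> q)), 1   [~|-rule on 2]
4. ~s, 1   [~|-rule on 2]
5. r, 1   [~->-rule on 3]
6. ~<>((p -> ~q) -> q), 1   [~->-rule on 3]
7. ~((p -> ~q) -> q), 1   [~<>-rule on 6 via 1R1]
8. p -> ~q, 1   [~->-rule on 7]
9. ~q, 1   [~->-rule on 7]
Accessibility: 0R0, 0R1, 1R1
The negation has an open branch (countermodel exists).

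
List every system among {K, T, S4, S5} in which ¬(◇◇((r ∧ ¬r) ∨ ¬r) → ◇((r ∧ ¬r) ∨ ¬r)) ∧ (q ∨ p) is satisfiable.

T-tableau for the formula:
1. ¬(◇◇((r ∧ ¬r) ∨ ¬r) → ◇((r ∧ ¬r) ∨ ¬r)) ∧ (q ∨ p), w0
2. ¬(◇◇((r ∧ ¬r) ∨ ¬r) → ◇((r ∧ ¬r) ∨ ¬r)), w0   [∧-rule on 1]
3. q ∨ p, w0   [∧-rule on 1]
4. ◇◇((r ∧ ¬r) ∨ ¬r), w0   [¬→-rule on 2]
5. ¬◇((r ∧ ¬r) ∨ ¬r), w0   [¬→-rule on 2]
6. ¬((r ∧ ¬r) ∨ ¬r), w0   [¬◇-rule on 5 via w0Rw0]
7. ¬(r ∧ ¬r), w0   [¬∨-rule on 6]
8. r, w0   [¬∨-rule on 6]
9. p, w0   [∨-rule on 3 (branches; this branch)]
10. ◇((r ∧ ¬r) ∨ ¬r), w1   [◇-rule on 4: fresh world w1, w0Rw1]
11. ¬((r ∧ ¬r) ∨ ¬r), w1   [¬◇-rule on 5 via w0Rw1]
12. ¬(r ∧ ¬r), w1   [¬∨-rule on 11]
13. r, w1   [¬∨-rule on 11]
14. (r ∧ ¬r) ∨ ¬r, w2   [◇-rule on 10: fresh world w2, w1Rw2]
15. ¬r, w2   [∨-rule on 14 (branches; this branch)]
Accessibility: w0Rw0, w0Rw1, w1Rw1, w1Rw2, w2Rw2
Complete open branch: satisfiable in T, hence also in K (this T-model is also a K-model).
S4-tableau for the formula:
1. ¬(◇◇((r ∧ ¬r) ∨ ¬r) → ◇((r ∧ ¬r) ∨ ¬r)) ∧ (q ∨ p), w0
2. ¬(◇◇((r ∧ ¬r) ∨ ¬r) → ◇((r ∧ ¬r) ∨ ¬r)), w0   [∧-rule on 1]
3. q ∨ p, w0   [∧-rule on 1]
4. ◇◇((r ∧ ¬r) ∨ ¬r), w0   [¬→-rule on 2]
5. ¬◇((r ∧ ¬r) ∨ ¬r), w0   [¬→-rule on 2]
6. ¬((r ∧ ¬r) ∨ ¬r), w0   [¬◇-rule on 5 via w0Rw0]
7. ¬(r ∧ ¬r), w0   [¬∨-rule on 6]
8. r, w0   [¬∨-rule on 6]
9. p, w0   [∨-rule on 3 (branches; this branch)]
10. ◇((r ∧ ¬r) ∨ ¬r), w1   [◇-rule on 4: fresh world w1, w0Rw1]
11. ¬((r ∧ ¬r) ∨ ¬r), w1   [¬◇-rule on 5 via w0Rw1]
12. ¬(r ∧ ¬r), w1   [¬∨-rule on 11]
13. r, w1   [¬∨-rule on 11]
14. (r ∧ ¬r) ∨ ¬r, w2   [◇-rule on 10: fresh world w2, w1Rw2]
15. ¬((r ∧ ¬r) ∨ ¬r), w2   [¬◇-rule on 5 via w0Rw2]
16. ¬(r ∧ ¬r), w2   [¬∨-rule on 15]
17. r, w2   [¬∨-rule on 15]
18. r ∧ ¬r, w2   [∨-rule on 14 (branches; this branch)]
19. ¬r, w2   [∧-rule on 18]
Accessibility: w0Rw0, w0Rw1, w0Rw2, w1Rw1, w1Rw2, w2Rw2
Branch closes: r and ¬r both at w2.
Every branch closes (one shown): unsatisfiable in S4, hence also in S5 (every S5-frame is an S4-frame).

K, T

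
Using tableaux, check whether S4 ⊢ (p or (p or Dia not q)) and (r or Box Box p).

Tableau for the negation not ((p or (p or Dia not q)) and (r or Box Box p)):
1. not ((p or (p or Dia not q)) and (r or Box Box p)), w0
2. not (r or Box Box p), w0
3. not r, w0
4. not Box Box p, w0
5. not Box p, w1
6. not p, w2
Accessibility: w0Rw0, w0Rw1, w0Rw2, w1Rw1, w1Rw2, w2Rw2
The negation has an open branch (countermodel exists).

Invalid (countermodel exists)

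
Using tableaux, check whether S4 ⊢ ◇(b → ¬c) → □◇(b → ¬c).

Tableau for the negation ¬(◇(b → ¬c) → □◇(b → ¬c)):
1. ¬(◇(b → ¬c) → □◇(b → ¬c)), u
2. ◇(b → ¬c), u
3. ¬□◇(b → ¬c), u
4. b → ¬c, v
5. ¬c, v
6. ¬◇(b → ¬c), w
7. ¬(b → ¬c), w
8. b, w
9. c, w
Accessibility: uRu, uRv, uRw, vRv, wRw
The negation has an open branch (countermodel exists).

Not valid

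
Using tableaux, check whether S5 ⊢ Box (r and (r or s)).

Invalid (countermodel exists)

Tableau for the negation not Box (r and (r or s)):
1. not Box (r and (r or s)), 0
2. not (r and (r or s)), 1
3. not (r or s), 1
4. not r, 1
5. not s, 1
Accessibility: 0R0, 0R1, 1R0, 1R1
The negation has an open branch (countermodel exists).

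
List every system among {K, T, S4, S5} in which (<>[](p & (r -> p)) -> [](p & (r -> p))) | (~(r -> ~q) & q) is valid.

S5

S4-tableau for the negation ~((<>[](p & (r -> p)) -> [](p & (r -> p))) | (~(r -> ~q) & q)):
1. ~((<>[](p & (r -> p)) -> [](p & (r -> p))) | (~(r -> ~q) & q)), 0
2. ~(<>[](p & (r -> p)) -> [](p & (r -> p))), 0
3. ~(~(r -> ~q) & q), 0
4. <>[](p & (r -> p)), 0
5. ~[](p & (r -> p)), 0
6. ~q, 0
7. [](p & (r -> p)), 1
8. p & (r -> p), 1
9. p, 1
10. r -> p, 1
11. ~(p & (r -> p)), 2
12. ~(r -> p), 2
13. r, 2
14. ~p, 2
Accessibility: 0R0, 0R1, 0R2, 1R1, 2R2
Complete open branch: countermodel on an S4-frame, so not valid in S4, nor in K, T (the same frame is also a K-frame and a T-frame).
S5-tableau for the negation ~((<>[](p & (r -> p)) -> [](p & (r -> p))) | (~(r -> ~q) & q)):
1. ~((<>[](p & (r -> p)) -> [](p & (r -> p))) | (~(r -> ~q) & q)), 0
2. ~(<>[](p & (r -> p)) -> [](p & (r -> p))), 0
3. ~(~(r -> ~q) & q), 0
4. <>[](p & (r -> p)), 0
5. ~[](p & (r -> p)), 0
6. r -> ~q, 0
7. ~q, 0
8. [](p & (r -> p)), 1
9. p & (r -> p), 0
10. p, 0
11. r -> p, 0
12. p & (r -> p), 1
13. p, 1
14. r -> p, 1
15. ~(p & (r -> p)), 2
16. p & (r -> p), 2
17. p, 2
18. r -> p, 2
19. ~(r -> p), 2
20. r, 2
21. ~p, 2
Accessibility: 0R0, 0R1, 0R2, 1R0, 1R1, 1R2, 2R0, 2R1, 2R2
Branch closes: p and ~p both at 2.
Every branch closes (one shown): valid in S5.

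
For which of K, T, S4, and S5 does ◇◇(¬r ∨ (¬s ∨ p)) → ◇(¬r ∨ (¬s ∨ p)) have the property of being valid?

T-tableau for the negation ¬(◇◇(¬r ∨ (¬s ∨ p)) → ◇(¬r ∨ (¬s ∨ p))):
1. ¬(◇◇(¬r ∨ (¬s ∨ p)) → ◇(¬r ∨ (¬s ∨ p))), u
2. ◇◇(¬r ∨ (¬s ∨ p)), u   [¬→-rule on 1]
3. ¬◇(¬r ∨ (¬s ∨ p)), u   [¬→-rule on 1]
4. ¬(¬r ∨ (¬s ∨ p)), u   [¬◇-rule on 3 via uRu]
5. r, u   [¬∨-rule on 4]
6. ¬(¬s ∨ p), u   [¬∨-rule on 4]
7. s, u   [¬∨-rule on 6]
8. ¬p, u   [¬∨-rule on 6]
9. ◇(¬r ∨ (¬s ∨ p)), v   [◇-rule on 2: fresh world v, uRv]
10. ¬(¬r ∨ (¬s ∨ p)), v   [¬◇-rule on 3 via uRv]
11. r, v   [¬∨-rule on 10]
12. ¬(¬s ∨ p), v   [¬∨-rule on 10]
13. s, v   [¬∨-rule on 12]
14. ¬p, v   [¬∨-rule on 12]
15. ¬r ∨ (¬s ∨ p), w   [◇-rule on 9: fresh world w, vRw]
16. ¬s ∨ p, w   [∨-rule on 15 (branches; this branch)]
17. p, w   [∨-rule on 16 (branches; this branch)]
Accessibility: uRu, uRv, vRv, vRw, wRw
Complete open branch: countermodel on a T-frame, so not valid in T, nor in K (the same frame is also a K-frame).
S4-tableau for the negation ¬(◇◇(¬r ∨ (¬s ∨ p)) → ◇(¬r ∨ (¬s ∨ p))):
1. ¬(◇◇(¬r ∨ (¬s ∨ p)) → ◇(¬r ∨ (¬s ∨ p))), u
2. ◇◇(¬r ∨ (¬s ∨ p)), u   [¬→-rule on 1]
3. ¬◇(¬r ∨ (¬s ∨ p)), u   [¬→-rule on 1]
4. ¬(¬r ∨ (¬s ∨ p)), u   [¬◇-rule on 3 via uRu]
5. r, u   [¬∨-rule on 4]
6. ¬(¬s ∨ p), u   [¬∨-rule on 4]
7. s, u   [¬∨-rule on 6]
8. ¬p, u   [¬∨-rule on 6]
9. ◇(¬r ∨ (¬s ∨ p)), v   [◇-rule on 2: fresh world v, uRv]
10. ¬(¬r ∨ (¬s ∨ p)), v   [¬◇-rule on 3 via uRv]
11. r, v   [¬∨-rule on 10]
12. ¬(¬s ∨ p), v   [¬∨-rule on 10]
13. s, v   [¬∨-rule on 12]
14. ¬p, v   [¬∨-rule on 12]
15. ¬r ∨ (¬s ∨ p), w   [◇-rule on 9: fresh world w, vRw]
16. ¬(¬r ∨ (¬s ∨ p)), w   [¬◇-rule on 3 via uRw]
17. r, w   [¬∨-rule on 16]
18. ¬(¬s ∨ p), w   [¬∨-rule on 16]
19. s, w   [¬∨-rule on 18]
20. ¬p, w   [¬∨-rule on 18]
21. ¬s ∨ p, w   [∨-rule on 15 (branches; this branch)]
22. p, w   [∨-rule on 21 (branches; this branch)]
Accessibility: uRu, uRv, uRw, vRv, vRw, wRw
Branch closes: p and ¬p both at w.
Every branch closes (one shown): valid in S4, hence also in S5 (every theorem of S4 is a theorem of S5).

S4, S5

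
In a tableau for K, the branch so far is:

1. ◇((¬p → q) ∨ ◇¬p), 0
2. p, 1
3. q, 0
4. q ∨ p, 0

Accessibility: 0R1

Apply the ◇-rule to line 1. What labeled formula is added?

a fresh world 2 with 0R2, and (¬p → q) ∨ ◇¬p at 2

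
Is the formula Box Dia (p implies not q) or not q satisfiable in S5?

Satisfiable (open branch found)

1. Box Dia (p implies not q) or not q, 0
2. not q, 0
Accessibility: 0R0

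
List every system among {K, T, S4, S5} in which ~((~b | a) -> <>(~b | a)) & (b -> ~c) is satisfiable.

K

K-tableau for the formula:
1. ~((~b | a) -> <>(~b | a)) & (b -> ~c), 0
2. ~((~b | a) -> <>(~b | a)), 0
3. b -> ~c, 0
4. ~b | a, 0
5. ~<>(~b | a), 0
6. ~c, 0
7. a, 0
Complete open branch: satisfiable in K.
T-tableau for the formula:
1. ~((~b | a) -> <>(~b | a)) & (b -> ~c), 0
2. ~((~b | a) -> <>(~b | a)), 0
3. b -> ~c, 0
4. ~b | a, 0
5. ~<>(~b | a), 0
6. ~(~b | a), 0
7. b, 0
8. ~a, 0
9. ~c, 0
10. a, 0
Accessibility: 0R0
Branch closes: a and ~a both at 0.
Every branch closes (one shown): unsatisfiable in T, hence also in S4, S5 (every S4/S5-frame is a T-frame).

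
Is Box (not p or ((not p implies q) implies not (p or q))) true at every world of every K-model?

Invalid (countermodel exists)

Tableau for the negation not Box (not p or ((not p implies q) implies not (p or q))):
1. not Box (not p or ((not p implies q) implies not (p or q))), 0
2. not (not p or ((not p implies q) implies not (p or q))), 1
3. p, 1
4. not ((not p implies q) implies not (p or q)), 1
5. not p implies q, 1
6. p or q, 1
7. q, 1
Accessibility: 0R1
The negation has an open branch (countermodel exists).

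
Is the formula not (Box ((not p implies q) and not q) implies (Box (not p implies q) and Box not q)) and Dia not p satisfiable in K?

Unsatisfiable (every branch closes)

1. not (Box ((not p implies q) and not q) implies (Box (not p implies q) and Box not q)) and Dia not p, 0
2. not (Box ((not p implies q) and not q) implies (Box (not p implies q) and Box not q)), 0   [and-rule on 1]
3. Dia not p, 0   [and-rule on 1]
4. Box ((not p implies q) and not q), 0   [neg-implies-rule on 2]
5. not (Box (not p implies q) and Box not q), 0   [neg-implies-rule on 2]
6. not Box not q, 0   [neg-and-rule on 5 (branches; this branch)]
7. not p, 1   [Dia-rule on 3: fresh world 1, 0R1]
8. (not p implies q) and not q, 1   [Box-rule on 4 via 0R1]
9. not p implies q, 1   [and-rule on 8]
10. not q, 1   [and-rule on 8]
11. q, 1   [implies-rule on 9 (branches; this branch)]
Accessibility: 0R1
Branch closes: q and not q both at 1.
(One branch shown.) All branches close.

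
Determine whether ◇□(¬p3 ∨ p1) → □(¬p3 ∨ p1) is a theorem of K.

Tableau for the negation ¬(◇□(¬p3 ∨ p1) → □(¬p3 ∨ p1)):
1. ¬(◇□(¬p3 ∨ p1) → □(¬p3 ∨ p1)), 0
2. ◇□(¬p3 ∨ p1), 0
3. ¬□(¬p3 ∨ p1), 0
4. □(¬p3 ∨ p1), 1
5. ¬(¬p3 ∨ p1), 2
6. p3, 2
7. ¬p1, 2
Accessibility: 0R1, 0R2
The negation has an open branch (countermodel exists).

Invalid (countermodel exists)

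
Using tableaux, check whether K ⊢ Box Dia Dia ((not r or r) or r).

Tableau for the negation not Box Dia Dia ((not r or r) or r):
1. not Box Dia Dia ((not r or r) or r), u
2. not Dia Dia ((not r or r) or r), v   [neg-Box-rule on 1: fresh world v, uRv]
Accessibility: uRv
The negation has an open branch (countermodel exists).

Invalid (countermodel exists)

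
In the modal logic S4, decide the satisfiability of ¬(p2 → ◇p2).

1. ¬(p2 → ◇p2), w0
2. p2, w0
3. ¬◇p2, w0
4. ¬p2, w0
Accessibility: w0Rw0
Branch closes: p2 and ¬p2 both at w0.
Every branch closes; the branch above is one of them.

No, unsatisfiable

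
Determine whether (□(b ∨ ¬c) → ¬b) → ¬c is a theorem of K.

Tableau for the negation ¬((□(b ∨ ¬c) → ¬b) → ¬c):
1. ¬((□(b ∨ ¬c) → ¬b) → ¬c), 0
2. □(b ∨ ¬c) → ¬b, 0
3. c, 0
4. ¬b, 0
The negation has an open branch (countermodel exists).

Invalid (countermodel exists)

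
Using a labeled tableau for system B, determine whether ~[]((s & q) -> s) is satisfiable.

Unsatisfiable

1. ~[]((s & q) -> s), u
2. ~((s & q) -> s), v   [~[]-rule on 1: fresh world v, uRv]
3. s & q, v   [~->-rule on 2]
4. ~s, v   [~->-rule on 2]
5. s, v   [&-rule on 3]
6. q, v   [&-rule on 3]
Accessibility: uRu, uRv, vRu, vRv
Branch closes: s and ~s both at v.
All branches of the tableau close; one closing branch shown above.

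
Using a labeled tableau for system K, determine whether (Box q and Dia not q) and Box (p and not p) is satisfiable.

No, unsatisfiable

1. (Box q and Dia not q) and Box (p and not p), u
2. Box q and Dia not q, u
3. Box (p and not p), u
4. Box q, u
5. Dia not q, u
6. not q, v
7. p and not p, v
8. p, v
9. not p, v
Accessibility: uRv
Branch closes: p and not p both at v.
(One branch shown.) All branches close.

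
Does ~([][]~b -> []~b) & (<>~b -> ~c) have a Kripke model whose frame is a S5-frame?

No, unsatisfiable

1. ~([][]~b -> []~b) & (<>~b -> ~c), u
2. ~([][]~b -> []~b), u
3. <>~b -> ~c, u
4. [][]~b, u
5. ~[]~b, u
6. []~b, u
7. ~b, u
8. ~c, u
9. b, v
10. []~b, v
11. ~b, v
Accessibility: uRu, uRv, vRu, vRv
Branch closes: b and ~b both at v.
All branches of the tableau close; one closing branch shown above.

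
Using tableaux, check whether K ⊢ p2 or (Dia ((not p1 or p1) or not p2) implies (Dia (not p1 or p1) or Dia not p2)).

Tableau for the negation not (p2 or (Dia ((not p1 or p1) or not p2) implies (Dia (not p1 or p1) or Dia not p2))):
1. not (p2 or (Dia ((not p1 or p1) or not p2) implies (Dia (not p1 or p1) or Dia not p2))), u
2. not p2, u
3. not (Dia ((not p1 or p1) or not p2) implies (Dia (not p1 or p1) or Dia not p2)), u
4. Dia ((not p1 or p1) or not p2), u
5. not (Dia (not p1 or p1) or Dia not p2), u
6. not Dia (not p1 or p1), u
7. not Dia not p2, u
8. (not p1 or p1) or not p2, v
9. not (not p1 or p1), v
10. p1, v
11. not p1, v
Accessibility: uRv
Branch closes: p1 and not p1 both at v.
Every branch of the negation's tableau closes; the branch above is one of them.

Valid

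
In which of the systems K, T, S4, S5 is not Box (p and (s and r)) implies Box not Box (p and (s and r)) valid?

S5

S4-tableau for the negation not (not Box (p and (s and r)) implies Box not Box (p and (s and r))):
1. not (not Box (p and (s and r)) implies Box not Box (p and (s and r))), w0
2. not Box (p and (s and r)), w0   [neg-implies-rule on 1]
3. not Box not Box (p and (s and r)), w0   [neg-implies-rule on 1]
4. not (p and (s and r)), w1   [neg-Box-rule on 2: fresh world w1, w0Rw1]
5. not (s and r), w1   [neg-and-rule on 4 (branches; this branch)]
6. not r, w1   [neg-and-rule on 5 (branches; this branch)]
7. Box (p and (s and r)), w2   [neg-Box-rule on 3: fresh world w2, w0Rw2]
8. p and (s and r), w2   [Box-rule on 7 via w2Rw2]
9. p, w2   [and-rule on 8]
10. s and r, w2   [and-rule on 8]
11. s, w2   [and-rule on 10]
12. r, w2   [and-rule on 10]
Accessibility: w0Rw0, w0Rw1, w0Rw2, w1Rw1, w2Rw2
Complete open branch: countermodel on an S4-frame, so not valid in S4, nor in K, T (the same frame is also a K-frame and a T-frame).
S5-tableau for the negation not (not Box (p and (s and r)) implies Box not Box (p and (s and r))):
1. not (not Box (p and (s and r)) implies Box not Box (p and (s and r))), w0
2. not Box (p and (s and r)), w0   [neg-implies-rule on 1]
3. not Box not Box (p and (s and r)), w0   [neg-implies-rule on 1]
4. not (p and (s and r)), w1   [neg-Box-rule on 2: fresh world w1, w0Rw1]
5. not (s and r), w1   [neg-and-rule on 4 (branches; this branch)]
6. not r, w1   [neg-and-rule on 5 (branches; this branch)]
7. Box (p and (s and r)), w2   [neg-Box-rule on 3: fresh world w2, w0Rw2]
8. p and (s and r), w0   [Box-rule on 7 via w2Rw0]
9. p, w0   [and-rule on 8]
10. s and r, w0   [and-rule on 8]
11. s, w0   [and-rule on 10]
12. r, w0   [and-rule on 10]
13. p and (s and r), w1   [Box-rule on 7 via w2Rw1]
14. p, w1   [and-rule on 13]
15. s and r, w1   [and-rule on 13]
16. s, w1   [and-rule on 15]
17. r, w1   [and-rule on 15]
Accessibility: w0Rw0, w0Rw1, w0Rw2, w1Rw0, w1Rw1, w1Rw2, w2Rw0, w2Rw1, w2Rw2
Branch closes: r and not r both at w1.
Every branch closes (one shown): valid in S5.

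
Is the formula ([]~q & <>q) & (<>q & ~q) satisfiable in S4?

1. ([]~q & <>q) & (<>q & ~q), 0
2. []~q & <>q, 0   [&-rule on 1]
3. <>q & ~q, 0   [&-rule on 1]
4. []~q, 0   [&-rule on 2]
5. <>q, 0   [&-rule on 2]
6. ~q, 0   [&-rule on 3]
7. q, 1   [<>-rule on 5: fresh world 1, 0R1]
8. ~q, 1   [[]-rule on 4 via 0R1]
Accessibility: 0R0, 0R1, 1R1
Branch closes: q and ~q both at 1.
Every branch closes; the branch above is one of them.

Unsatisfiable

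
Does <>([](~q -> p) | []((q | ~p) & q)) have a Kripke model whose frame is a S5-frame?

1. <>([](~q -> p) | []((q | ~p) & q)), u
2. [](~q -> p) | []((q | ~p) & q), v   [<>-rule on 1: fresh world v, uRv]
3. []((q | ~p) & q), v   [|-rule on 2 (branches; this branch)]
4. (q | ~p) & q, u   [[]-rule on 3 via vRu]
5. q | ~p, u   [&-rule on 4]
6. q, u   [&-rule on 4]
7. (q | ~p) & q, v   [[]-rule on 3 via vRv]
8. q | ~p, v   [&-rule on 7]
9. q, v   [&-rule on 7]
10. ~p, u   [|-rule on 5 (branches; this branch)]
11. ~p, v   [|-rule on 8 (branches; this branch)]
Accessibility: uRu, uRv, vRu, vRv

Satisfiable (open branch found)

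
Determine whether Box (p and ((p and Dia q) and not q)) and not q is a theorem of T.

Not valid

Tableau for the negation not (Box (p and ((p and Dia q) and not q)) and not q):
1. not (Box (p and ((p and Dia q) and not q)) and not q), w0
2. q, w0
Accessibility: w0Rw0
The negation has an open branch (countermodel exists).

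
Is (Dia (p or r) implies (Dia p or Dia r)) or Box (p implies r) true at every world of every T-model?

Tableau for the negation not ((Dia (p or r) implies (Dia p or Dia r)) or Box (p implies r)):
1. not ((Dia (p or r) implies (Dia p or Dia r)) or Box (p implies r)), w0
2. not (Dia (p or r) implies (Dia p or Dia r)), w0
3. not Box (p implies r), w0
4. Dia (p or r), w0
5. not (Dia p or Dia r), w0
6. not Dia p, w0
7. not Dia r, w0
8. not p, w0
9. not r, w0
10. not (p implies r), w1
11. p, w1
12. not r, w1
13. not p, w1
Accessibility: w0Rw0, w0Rw1, w1Rw1
Branch closes: p and not p both at w1.
All branches of the negation close; one closing branch shown above.

Valid in T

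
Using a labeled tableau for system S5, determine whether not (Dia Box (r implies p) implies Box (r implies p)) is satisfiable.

Unsatisfiable (every branch closes)

1. not (Dia Box (r implies p) implies Box (r implies p)), u
2. Dia Box (r implies p), u
3. not Box (r implies p), u
4. Box (r implies p), v
5. r implies p, u
6. r implies p, v
7. p, u
8. p, v
9. not (r implies p), w
10. r, w
11. not p, w
12. r implies p, w
13. p, w
Accessibility: uRu, uRv, uRw, vRu, vRv, vRw, wRu, wRv, wRw
Branch closes: p and not p both at w.
All branches of the tableau close; one closing branch shown above.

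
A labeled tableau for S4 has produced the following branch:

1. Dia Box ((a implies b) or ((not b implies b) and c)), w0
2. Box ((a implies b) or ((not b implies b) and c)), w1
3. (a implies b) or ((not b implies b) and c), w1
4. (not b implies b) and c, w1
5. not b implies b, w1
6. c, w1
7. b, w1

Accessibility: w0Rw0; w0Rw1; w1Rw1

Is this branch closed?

Open

No atom appears with both signs at the same world.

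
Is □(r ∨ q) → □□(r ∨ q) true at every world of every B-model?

Not valid

Tableau for the negation ¬(□(r ∨ q) → □□(r ∨ q)):
1. ¬(□(r ∨ q) → □□(r ∨ q)), 0
2. □(r ∨ q), 0
3. ¬□□(r ∨ q), 0
4. r ∨ q, 0
5. q, 0
6. ¬□(r ∨ q), 1
7. r ∨ q, 1
8. q, 1
9. ¬(r ∨ q), 2
10. ¬r, 2
11. ¬q, 2
Accessibility: 0R0, 0R1, 1R0, 1R1, 1R2, 2R1, 2R2
The negation has an open branch (countermodel exists).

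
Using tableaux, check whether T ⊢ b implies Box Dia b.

Tableau for the negation not (b implies Box Dia b):
1. not (b implies Box Dia b), w0
2. b, w0   [neg-implies-rule on 1]
3. not Box Dia b, w0   [neg-implies-rule on 1]
4. not Dia b, w1   [neg-Box-rule on 3: fresh world w1, w0Rw1]
5. not b, w1   [neg-Dia-rule on 4 via w1Rw1]
Accessibility: w0Rw0, w0Rw1, w1Rw1
The negation has an open branch (countermodel exists).

No, not valid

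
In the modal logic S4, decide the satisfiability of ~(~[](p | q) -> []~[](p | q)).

1. ~(~[](p | q) -> []~[](p | q)), 0
2. ~[](p | q), 0
3. ~[]~[](p | q), 0
4. ~(p | q), 1
5. ~p, 1
6. ~q, 1
7. [](p | q), 2
8. p | q, 2
9. q, 2
Accessibility: 0R0, 0R1, 0R2, 1R1, 2R2

Yes, satisfiable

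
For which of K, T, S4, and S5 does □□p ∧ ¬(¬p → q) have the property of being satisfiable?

T-tableau for the formula:
1. □□p ∧ ¬(¬p → q), 0
2. □□p, 0
3. ¬(¬p → q), 0
4. ¬p, 0
5. ¬q, 0
6. □p, 0
7. p, 0
Accessibility: 0R0
Branch closes: p and ¬p both at 0.
Every branch closes (one shown): unsatisfiable in T, hence also in S4, S5 (every S4/S5-frame is a T-frame).
K-tableau for the formula:
1. □□p ∧ ¬(¬p → q), 0
2. □□p, 0
3. ¬(¬p → q), 0
4. ¬p, 0
5. ¬q, 0
Complete open branch: satisfiable in K.

K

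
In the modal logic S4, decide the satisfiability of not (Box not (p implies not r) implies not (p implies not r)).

1. not (Box not (p implies not r) implies not (p implies not r)), u
2. Box not (p implies not r), u   [neg-implies-rule on 1]
3. p implies not r, u   [neg-implies-rule on 1]
4. not (p implies not r), u   [Box-rule on 2 via uRu]
5. p, u   [neg-implies-rule on 4]
6. r, u   [neg-implies-rule on 4]
7. not r, u   [implies-rule on 3 (branches; this branch)]
Accessibility: uRu
Branch closes: r and not r both at u.
Every branch closes; the branch above is one of them.

Unsatisfiable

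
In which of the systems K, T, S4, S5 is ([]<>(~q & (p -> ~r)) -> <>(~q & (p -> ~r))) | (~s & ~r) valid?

T, S4, S5

T-tableau for the negation ~(([]<>(~q & (p -> ~r)) -> <>(~q & (p -> ~r))) | (~s & ~r)):
1. ~(([]<>(~q & (p -> ~r)) -> <>(~q & (p -> ~r))) | (~s & ~r)), u
2. ~([]<>(~q & (p -> ~r)) -> <>(~q & (p -> ~r))), u
3. ~(~s & ~r), u
4. []<>(~q & (p -> ~r)), u
5. ~<>(~q & (p -> ~r)), u
6. <>(~q & (p -> ~r)), u
7. ~(~q & (p -> ~r)), u
8. r, u
9. ~(p -> ~r), u
10. p, u
11. ~q & (p -> ~r), v
12. ~q, v
13. p -> ~r, v
14. <>(~q & (p -> ~r)), v
15. ~(~q & (p -> ~r)), v
16. ~r, v
17. ~(p -> ~r), v
18. p, v
19. r, v
Accessibility: uRu, uRv, vRv
Branch closes: r and ~r both at v.
Every branch closes (one shown): valid in T, hence also in S4, S5 (every theorem of T is a theorem of S4 and S5).
K-tableau for the negation ~(([]<>(~q & (p -> ~r)) -> <>(~q & (p -> ~r))) | (~s & ~r)):
1. ~(([]<>(~q & (p -> ~r)) -> <>(~q & (p -> ~r))) | (~s & ~r)), u
2. ~([]<>(~q & (p -> ~r)) -> <>(~q & (p -> ~r))), u
3. ~(~s & ~r), u
4. []<>(~q & (p -> ~r)), u
5. ~<>(~q & (p -> ~r)), u
6. r, u
Complete open branch: countermodel on a K-frame, so not valid in K.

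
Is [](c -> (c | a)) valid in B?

Valid

Tableau for the negation ~[](c -> (c | a)):
1. ~[](c -> (c | a)), w0
2. ~(c -> (c | a)), w1
3. c, w1
4. ~(c | a), w1
5. ~c, w1
6. ~a, w1
Accessibility: w0Rw0, w0Rw1, w1Rw0, w1Rw1
Branch closes: c and ~c both at w1.
All branches of the negation close; one closing branch shown above.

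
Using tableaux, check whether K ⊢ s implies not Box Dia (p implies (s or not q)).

No, not valid

Tableau for the negation not (s implies not Box Dia (p implies (s or not q))):
1. not (s implies not Box Dia (p implies (s or not q))), u
2. s, u
3. Box Dia (p implies (s or not q)), u
The negation has an open branch (countermodel exists).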